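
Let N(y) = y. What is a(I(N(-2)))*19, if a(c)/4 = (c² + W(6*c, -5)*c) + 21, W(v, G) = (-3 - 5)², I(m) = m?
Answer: -7828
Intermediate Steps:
W(v, G) = 64 (W(v, G) = (-8)² = 64)
a(c) = 84 + 4*c² + 256*c (a(c) = 4*((c² + 64*c) + 21) = 4*(21 + c² + 64*c) = 84 + 4*c² + 256*c)
a(I(N(-2)))*19 = (84 + 4*(-2)² + 256*(-2))*19 = (84 + 4*4 - 512)*19 = (84 + 16 - 512)*19 = -412*19 = -7828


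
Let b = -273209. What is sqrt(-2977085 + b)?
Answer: I*sqrt(3250294) ≈ 1802.9*I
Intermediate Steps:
sqrt(-2977085 + b) = sqrt(-2977085 - 273209) = sqrt(-3250294) = I*sqrt(3250294)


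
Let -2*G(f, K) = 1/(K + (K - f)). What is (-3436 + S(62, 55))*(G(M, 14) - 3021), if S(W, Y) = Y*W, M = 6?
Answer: 1728025/22 ≈ 78547.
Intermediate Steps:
S(W, Y) = W*Y
G(f, K) = -1/(2*(-f + 2*K)) (G(f, K) = -1/(2*(K + (K - f))) = -1/(2*(-f + 2*K)))
(-3436 + S(62, 55))*(G(M, 14) - 3021) = (-3436 + 62*55)*(1/(2*(6 - 2*14)) - 3021) = (-3436 + 3410)*(1/(2*(6 - 28)) - 3021) = -26*((1/2)/(-22) - 3021) = -26*((1/2)*(-1/22) - 3021) = -26*(-1/44 - 3021) = -26*(-132925/44) = 1728025/22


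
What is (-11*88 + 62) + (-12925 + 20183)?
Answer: 6352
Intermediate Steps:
(-11*88 + 62) + (-12925 + 20183) = (-968 + 62) + 7258 = -906 + 7258 = 6352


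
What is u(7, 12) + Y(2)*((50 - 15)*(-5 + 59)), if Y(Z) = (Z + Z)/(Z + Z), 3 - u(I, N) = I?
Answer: 1886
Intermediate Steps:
u(I, N) = 3 - I
Y(Z) = 1 (Y(Z) = (2*Z)/((2*Z)) = (2*Z)*(1/(2*Z)) = 1)
u(7, 12) + Y(2)*((50 - 15)*(-5 + 59)) = (3 - 1*7) + 1*((50 - 15)*(-5 + 59)) = (3 - 7) + 1*(35*54) = -4 + 1*1890 = -4 + 1890 = 1886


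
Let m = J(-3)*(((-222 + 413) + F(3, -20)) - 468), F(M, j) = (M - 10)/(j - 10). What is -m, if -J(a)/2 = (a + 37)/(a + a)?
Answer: 141151/45 ≈ 3136.7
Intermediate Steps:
F(M, j) = (-10 + M)/(-10 + j)
J(a) = -(37 + a)/a (J(a) = -2*(a + 37)/(a + a) = -2*(37 + a)/(2*a) = -2*(37 + a)*1/(2*a) = -(37 + a)/a)
m = -141151/45 (m = ((-37 - 1*(-3))/(-3))*(((-222 + 413) + (-10 + 3)/(-10 - 20)) - 468) = (-(-37 + 3)/3)*((191 - 7/(-30)) - 468) = (-1/3*(-34))*((191 - 1/30*(-7)) - 468) = 34*((191 + 7/30) - 468)/3 = 34*(5737/30 - 468)/3 = (34/3)*(-8303/30) = -141151/45 ≈ -3136.7)
-m = -1*(-141151/45) = 141151/45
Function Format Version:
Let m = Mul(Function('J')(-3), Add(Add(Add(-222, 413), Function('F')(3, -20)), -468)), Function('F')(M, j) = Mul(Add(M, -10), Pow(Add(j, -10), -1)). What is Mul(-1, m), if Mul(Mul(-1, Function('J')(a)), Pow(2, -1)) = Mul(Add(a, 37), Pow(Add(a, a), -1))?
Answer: Rational(141151, 45) ≈ 3136.7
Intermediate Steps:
Function('F')(M, j) = Mul(Pow(Add(-10, j), -1), Add(-10, M)) (Function('F')(M, j) = Mul(Add(-10, M), Pow(Add(-10, j), -1)) = Mul(Pow(Add(-10, j), -1), Add(-10, M)))
Function('J')(a) = Mul(-1, Pow(a, -1), Add(37, a)) (Function('J')(a) = Mul(-2, Mul(Add(a, 37), Pow(Add(a, a), -1))) = Mul(-2, Mul(Add(37, a), Pow(Mul(2, a), -1))) = Mul(-2, Mul(Add(37, a), Mul(Rational(1, 2), Pow(a, -1)))) = Mul(-2, Mul(Rational(1, 2), Pow(a, -1), Add(37, a))) = Mul(-1, Pow(a, -1), Add(37, a)))
m = Rational(-141151, 45) (m = Mul(Mul(Pow(-3, -1), Add(-37, Mul(-1, -3))), Add(Add(Add(-222, 413), Mul(Pow(Add(-10, -20), -1), Add(-10, 3))), -468)) = Mul(Mul(Rational(-1, 3), Add(-37, 3)), Add(Add(191, Mul(Pow(-30, -1), -7)), -468)) = Mul(Mul(Rational(-1, 3), -34), Add(Add(191, Mul(Rational(-1, 30), -7)), -468)) = Mul(Rational(34, 3), Add(Add(191, Rational(7, 30)), -468)) = Mul(Rational(34, 3), Add(Rational(5737, 30), -468)) = Mul(Rational(34, 3), Rational(-8303, 30)) = Rational(-141151, 45) ≈ -3136.7)
Mul(-1, m) = Mul(-1, Rational(-141151, 45)) = Rational(141151, 45)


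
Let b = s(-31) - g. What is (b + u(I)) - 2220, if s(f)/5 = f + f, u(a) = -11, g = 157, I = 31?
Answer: -2698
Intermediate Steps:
s(f) = 10*f (s(f) = 5*(f + f) = 5*(2*f) = 10*f)
b = -467 (b = 10*(-31) - 1*157 = -310 - 157 = -467)
(b + u(I)) - 2220 = (-467 - 11) - 2220 = -478 - 2220 = -2698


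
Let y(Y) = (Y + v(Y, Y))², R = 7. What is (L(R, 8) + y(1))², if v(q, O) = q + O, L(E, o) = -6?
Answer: 9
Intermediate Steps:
v(q, O) = O + q
y(Y) = 9*Y² (y(Y) = (Y + (Y + Y))² = (Y + 2*Y)² = (3*Y)² = 9*Y²)
(L(R, 8) + y(1))² = (-6 + 9*1²)² = (-6 + 9*1)² = (-6 + 9)² = 3² = 9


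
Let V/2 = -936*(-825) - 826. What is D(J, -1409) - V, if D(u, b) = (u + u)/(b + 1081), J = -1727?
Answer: -253008945/164 ≈ -1.5427e+6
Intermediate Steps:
V = 1542748 (V = 2*(-936*(-825) - 826) = 2*(772200 - 826) = 2*771374 = 1542748)
D(u, b) = 2*u/(1081 + b) (D(u, b) = (2*u)/(1081 + b) = 2*u/(1081 + b))
D(J, -1409) - V = 2*(-1727)/(1081 - 1409) - 1*1542748 = 2*(-1727)/(-328) - 1542748 = 2*(-1727)*(-1/328) - 1542748 = 1727/164 - 1542748 = -253008945/164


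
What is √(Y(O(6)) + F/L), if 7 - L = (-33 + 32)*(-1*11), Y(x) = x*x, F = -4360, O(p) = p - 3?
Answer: √1099 ≈ 33.151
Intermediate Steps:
O(p) = -3 + p
Y(x) = x²
L = -4 (L = 7 - (-33 + 32)*(-1*11) = 7 - (-1)*(-11) = 7 - 1*11 = 7 - 11 = -4)
√(Y(O(6)) + F/L) = √((-3 + 6)² - 4360/(-4)) = √(3² - 4360*(-¼)) = √(9 + 1090) = √1099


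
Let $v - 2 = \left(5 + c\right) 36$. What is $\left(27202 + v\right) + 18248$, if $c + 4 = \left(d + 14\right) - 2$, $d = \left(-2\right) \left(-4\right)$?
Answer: $46208$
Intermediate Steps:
$d = 8$
$c = 16$ ($c = -4 + \left(\left(8 + 14\right) - 2\right) = -4 + \left(22 - 2\right) = -4 + 20 = 16$)
$v = 758$ ($v = 2 + \left(5 + 16\right) 36 = 2 + 21 \cdot 36 = 2 + 756 = 758$)
$\left(27202 + v\right) + 18248 = \left(27202 + 758\right) + 18248 = 27960 + 18248 = 46208$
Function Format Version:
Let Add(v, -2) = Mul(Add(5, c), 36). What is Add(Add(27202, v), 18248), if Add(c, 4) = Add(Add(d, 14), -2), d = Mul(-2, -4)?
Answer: 46208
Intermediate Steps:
d = 8
c = 16 (c = Add(-4, Add(Add(8, 14), -2)) = Add(-4, Add(22, -2)) = Add(-4, 20) = 16)
v = 758 (v = Add(2, Mul(Add(5, 16), 36)) = Add(2, Mul(21, 36)) = Add(2, 756) = 758)
Add(Add(27202, v), 18248) = Add(Add(27202, 758), 18248) = Add(27960, 18248) = 46208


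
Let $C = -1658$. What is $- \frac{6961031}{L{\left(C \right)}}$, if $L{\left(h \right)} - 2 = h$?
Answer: $\frac{6961031}{1656} \approx 4203.5$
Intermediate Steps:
$L{\left(h \right)} = 2 + h$
$- \frac{6961031}{L{\left(C \right)}} = - \frac{6961031}{2 - 1658} = - \frac{6961031}{-1656} = \left(-6961031\right) \left(- \frac{1}{1656}\right) = \frac{6961031}{1656}$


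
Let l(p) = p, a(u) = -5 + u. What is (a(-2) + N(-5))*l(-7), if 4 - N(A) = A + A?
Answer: -49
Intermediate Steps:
N(A) = 4 - 2*A (N(A) = 4 - (A + A) = 4 - 2*A)
(a(-2) + N(-5))*l(-7) = ((-5 - 2) + (4 - 2*(-5)))*(-7) = (-7 + (4 + 10))*(-7) = (-7 + 14)*(-7) = 7*(-7) = -49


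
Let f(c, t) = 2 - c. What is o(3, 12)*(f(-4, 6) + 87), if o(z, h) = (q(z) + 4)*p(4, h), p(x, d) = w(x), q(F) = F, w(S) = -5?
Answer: -3255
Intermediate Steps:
p(x, d) = -5
o(z, h) = -20 - 5*z (o(z, h) = (z + 4)*(-5) = (4 + z)*(-5) = -20 - 5*z)
o(3, 12)*(f(-4, 6) + 87) = (-20 - 5*3)*((2 - 1*(-4)) + 87) = (-20 - 15)*((2 + 4) + 87) = -35*(6 + 87) = -35*93 = -3255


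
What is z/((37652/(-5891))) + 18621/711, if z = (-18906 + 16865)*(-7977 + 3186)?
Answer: -4550696322671/2974508 ≈ -1.5299e+6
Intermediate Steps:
z = 9778431 (z = -2041*(-4791) = 9778431)
z/((37652/(-5891))) + 18621/711 = 9778431/((37652/(-5891))) + 18621/711 = 9778431/((37652*(-1/5891))) + 18621*(1/711) = 9778431/(-37652/5891) + 2069/79 = 9778431*(-5891/37652) + 2069/79 = -57604737021/37652 + 2069/79 = -4550696322671/2974508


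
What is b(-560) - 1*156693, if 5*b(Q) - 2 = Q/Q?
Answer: -783462/5 ≈ -1.5669e+5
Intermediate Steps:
b(Q) = 3/5 (b(Q) = 2/5 + (Q/Q)/5 = 2/5 + (1/5)*1 = 2/5 + 1/5 = 3/5)
b(-560) - 1*156693 = 3/5 - 1*156693 = 3/5 - 156693 = -783462/5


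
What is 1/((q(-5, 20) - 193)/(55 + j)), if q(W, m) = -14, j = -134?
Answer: 79/207 ≈ 0.38164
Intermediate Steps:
1/((q(-5, 20) - 193)/(55 + j)) = 1/((-14 - 193)/(55 - 134)) = 1/(-207/(-79)) = 1/(-207*(-1/79)) = 1/(207/79) = 79/207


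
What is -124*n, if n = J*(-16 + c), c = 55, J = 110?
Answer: -531960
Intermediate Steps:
n = 4290 (n = 110*(-16 + 55) = 110*39 = 4290)
-124*n = -124*4290 = -531960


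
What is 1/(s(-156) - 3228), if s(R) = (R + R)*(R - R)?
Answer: -1/3228 ≈ -0.00030979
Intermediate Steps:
s(R) = 0 (s(R) = (2*R)*0 = 0)
1/(s(-156) - 3228) = 1/(0 - 3228) = 1/(-3228) = -1/3228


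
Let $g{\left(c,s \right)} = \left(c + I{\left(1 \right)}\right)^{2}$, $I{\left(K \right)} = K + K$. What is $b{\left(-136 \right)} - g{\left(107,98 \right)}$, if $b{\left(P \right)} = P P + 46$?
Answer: $6661$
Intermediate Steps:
$I{\left(K \right)} = 2 K$
$b{\left(P \right)} = 46 + P^{2}$ ($b{\left(P \right)} = P^{2} + 46 = 46 + P^{2}$)
$g{\left(c,s \right)} = \left(2 + c\right)^{2}$ ($g{\left(c,s \right)} = \left(c + 2 \cdot 1\right)^{2} = \left(c + 2\right)^{2} = \left(2 + c\right)^{2}$)
$b{\left(-136 \right)} - g{\left(107,98 \right)} = \left(46 + \left(-136\right)^{2}\right) - \left(2 + 107\right)^{2} = \left(46 + 18496\right) - 109^{2} = 18542 - 11881 = 6661$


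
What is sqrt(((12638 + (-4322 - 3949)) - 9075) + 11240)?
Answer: 2*sqrt(1633) ≈ 80.821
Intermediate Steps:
sqrt(((12638 + (-4322 - 3949)) - 9075) + 11240) = sqrt(((12638 - 8271) - 9075) + 11240) = sqrt((4367 - 9075) + 11240) = sqrt(-4708 + 11240) = sqrt(6532) = 2*sqrt(1633)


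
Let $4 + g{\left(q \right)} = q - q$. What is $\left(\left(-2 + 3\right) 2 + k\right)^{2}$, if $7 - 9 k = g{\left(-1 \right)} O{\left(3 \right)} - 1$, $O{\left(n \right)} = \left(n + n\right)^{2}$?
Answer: $\frac{28900}{81} \approx 356.79$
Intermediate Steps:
$g{\left(q \right)} = -4$ ($g{\left(q \right)} = -4 + \left(q - q\right) = -4 + 0 = -4$)
$O{\left(n \right)} = 4 n^{2}$ ($O{\left(n \right)} = \left(2 n\right)^{2} = 4 n^{2}$)
$k = \frac{152}{9}$ ($k = \frac{7}{9} - \frac{- 4 \cdot 4 \cdot 3^{2} - 1}{9} = \frac{7}{9} - \frac{- 4 \cdot 4 \cdot 9 - 1}{9} = \frac{7}{9} - \frac{\left(-4\right) 36 - 1}{9} = \frac{7}{9} - \frac{-144 - 1}{9} = \frac{7}{9} - - \frac{145}{9} = \frac{7}{9} + \frac{145}{9} = \frac{152}{9} \approx 16.889$)
$\left(\left(-2 + 3\right) 2 + k\right)^{2} = \left(\left(-2 + 3\right) 2 + \frac{152}{9}\right)^{2} = \left(1 \cdot 2 + \frac{152}{9}\right)^{2} = \left(2 + \frac{152}{9}\right)^{2} = \left(\frac{170}{9}\right)^{2} = \frac{28900}{81}$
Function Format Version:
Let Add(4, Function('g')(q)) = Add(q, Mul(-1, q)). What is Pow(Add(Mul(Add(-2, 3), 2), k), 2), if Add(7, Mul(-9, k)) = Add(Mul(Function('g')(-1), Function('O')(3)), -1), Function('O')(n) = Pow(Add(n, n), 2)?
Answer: Rational(28900, 81) ≈ 356.79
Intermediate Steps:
Function('g')(q) = -4 (Function('g')(q) = Add(-4, Add(q, Mul(-1, q))) = Add(-4, 0) = -4)
Function('O')(n) = Mul(4, Pow(n, 2)) (Function('O')(n) = Pow(Mul(2, n), 2) = Mul(4, Pow(n, 2)))
k = Rational(152, 9) (k = Add(Rational(7, 9), Mul(Rational(-1, 9), Add(Mul(-4, Mul(4, Pow(3, 2))), -1))) = Add(Rational(7, 9), Mul(Rational(-1, 9), Add(Mul(-4, Mul(4, 9)), -1))) = Add(Rational(7, 9), Mul(Rational(-1, 9), Add(Mul(-4, 36), -1))) = Add(Rational(7, 9), Mul(Rational(-1, 9), Add(-144, -1))) = Add(Rational(7, 9), Mul(Rational(-1, 9), -145)) = Add(Rational(7, 9), Rational(145, 9)) = Rational(152, 9) ≈ 16.889)
Pow(Add(Mul(Add(-2, 3), 2), k), 2) = Pow(Add(Mul(Add(-2, 3), 2), Rational(152, 9)), 2) = Pow(Add(Mul(1, 2), Rational(152, 9)), 2) = Pow(Add(2, Rational(152, 9)), 2) = Pow(Rational(170, 9), 2) = Rational(28900, 81)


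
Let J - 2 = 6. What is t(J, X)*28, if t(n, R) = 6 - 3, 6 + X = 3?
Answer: 84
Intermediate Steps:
X = -3 (X = -6 + 3 = -3)
J = 8 (J = 2 + 6 = 8)
t(n, R) = 3
t(J, X)*28 = 3*28 = 84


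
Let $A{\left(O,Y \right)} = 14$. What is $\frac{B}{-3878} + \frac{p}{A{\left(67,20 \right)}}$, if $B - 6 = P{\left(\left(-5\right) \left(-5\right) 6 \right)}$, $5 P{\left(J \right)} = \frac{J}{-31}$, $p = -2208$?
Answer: $- \frac{9480126}{60109} \approx -157.72$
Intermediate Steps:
$P{\left(J \right)} = - \frac{J}{155}$ ($P{\left(J \right)} = \frac{J \frac{1}{-31}}{5} = \frac{J \left(- \frac{1}{31}\right)}{5} = \frac{\left(- \frac{1}{31}\right) J}{5} = - \frac{J}{155}$)
$B = \frac{156}{31}$ ($B = 6 - \frac{\left(-5\right) \left(-5\right) 6}{155} = 6 - \frac{25 \cdot 6}{155} = 6 - \frac{30}{31} = \frac{156}{31} \approx 5.0323$)
$\frac{B}{-3878} + \frac{p}{A{\left(67,20 \right)}} = \frac{156}{31 \left(-3878\right)} - \frac{2208}{14} = \frac{156}{31} \left(- \frac{1}{3878}\right) - \frac{1104}{7} = - \frac{78}{60109} - \frac{1104}{7} = - \frac{9480126}{60109}$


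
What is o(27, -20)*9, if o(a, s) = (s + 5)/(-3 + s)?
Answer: 135/23 ≈ 5.8696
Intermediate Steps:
o(a, s) = (5 + s)/(-3 + s)
o(27, -20)*9 = ((5 - 20)/(-3 - 20))*9 = (-15/(-23))*9 = -1/23*(-15)*9 = (15/23)*9 = 135/23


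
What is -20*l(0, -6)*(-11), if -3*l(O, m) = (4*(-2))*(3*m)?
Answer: -10560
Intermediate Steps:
l(O, m) = 8*m (l(O, m) = -4*(-2)*3*m/3 = -(-8)*3*m/3 = -(-8)*m = 8*m)
-20*l(0, -6)*(-11) = -160*(-6)*(-11) = -20*(-48)*(-11) = 960*(-11) = -10560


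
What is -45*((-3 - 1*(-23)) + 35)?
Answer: -2475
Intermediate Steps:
-45*((-3 - 1*(-23)) + 35) = -45*((-3 + 23) + 35) = -45*(20 + 35) = -45*55 = -2475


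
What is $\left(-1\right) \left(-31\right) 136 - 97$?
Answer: $4119$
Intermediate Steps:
$\left(-1\right) \left(-31\right) 136 - 97 = 31 \cdot 136 - 97 = 4216 - 97 = 4119$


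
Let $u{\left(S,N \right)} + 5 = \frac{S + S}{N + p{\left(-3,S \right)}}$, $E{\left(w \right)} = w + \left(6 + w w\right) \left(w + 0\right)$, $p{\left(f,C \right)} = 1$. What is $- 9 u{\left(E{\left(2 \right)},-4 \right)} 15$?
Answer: $2655$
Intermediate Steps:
$E{\left(w \right)} = w + w \left(6 + w^{2}\right)$ ($E{\left(w \right)} = w + \left(6 + w^{2}\right) w = w + w \left(6 + w^{2}\right)$)
$u{\left(S,N \right)} = -5 + \frac{2 S}{1 + N}$ ($u{\left(S,N \right)} = -5 + \frac{S + S}{N + 1} = -5 + \frac{2 S}{1 + N}$)
$- 9 u{\left(E{\left(2 \right)},-4 \right)} 15 = - 9 \frac{-5 - -20 + 2 \cdot 2 \left(7 + 2^{2}\right)}{1 - 4} \cdot 15 = - 9 \frac{-5 + 20 + 2 \cdot 2 \left(7 + 4\right)}{-3} \cdot 15 = - 9 \left(- \frac{-5 + 20 + 2 \cdot 2 \cdot 11}{3}\right) 15 = - 9 \left(- \frac{-5 + 20 + 2 \cdot 22}{3}\right) 15 = - 9 \left(- \frac{-5 + 20 + 44}{3}\right) 15 = - 9 \left(\left(- \frac{1}{3}\right) 59\right) 15 = \left(-9\right) \left(- \frac{59}{3}\right) 15 = 177 \cdot 15 = 2655$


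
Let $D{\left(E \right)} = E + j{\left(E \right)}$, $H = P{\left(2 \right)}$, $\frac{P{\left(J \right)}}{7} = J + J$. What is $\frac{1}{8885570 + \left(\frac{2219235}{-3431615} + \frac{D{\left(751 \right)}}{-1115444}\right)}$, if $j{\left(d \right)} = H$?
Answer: $\frac{69595897492}{618399173821525105} \approx 1.1254 \cdot 10^{-7}$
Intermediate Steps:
$P{\left(J \right)} = 14 J$ ($P{\left(J \right)} = 7 \left(J + J\right) = 7 \cdot 2 J = 14 J$)
$H = 28$ ($H = 14 \cdot 2 = 28$)
$j{\left(d \right)} = 28$
$D{\left(E \right)} = 28 + E$ ($D{\left(E \right)} = E + 28 = 28 + E$)
$\frac{1}{8885570 + \left(\frac{2219235}{-3431615} + \frac{D{\left(751 \right)}}{-1115444}\right)} = \frac{1}{8885570 + \left(\frac{2219235}{-3431615} + \frac{28 + 751}{-1115444}\right)} = \frac{1}{8885570 + \left(2219235 \left(- \frac{1}{3431615}\right) + 779 \left(- \frac{1}{1115444}\right)\right)} = \frac{1}{8885570 - \frac{45056465335}{69595897492}} = \frac{1}{\frac{618399173821525105}{69595897492}} = \frac{69595897492}{618399173821525105}$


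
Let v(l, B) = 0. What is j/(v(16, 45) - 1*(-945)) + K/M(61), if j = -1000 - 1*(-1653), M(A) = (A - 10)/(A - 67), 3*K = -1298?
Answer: 828841/16065 ≈ 51.593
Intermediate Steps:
K = -1298/3 (K = (1/3)*(-1298) = -1298/3 ≈ -432.67)
M(A) = (-10 + A)/(-67 + A)
j = 653 (j = -1000 + 1653 = 653)
j/(v(16, 45) - 1*(-945)) + K/M(61) = 653/(0 - 1*(-945)) - 1298*(-67 + 61)/(-10 + 61)/3 = 653/(0 + 945) - 1298/(3*(51/(-6))) = 653/945 - 1298/(3*((-1/6*51))) = 653*(1/945) - 1298/(3*(-17/2)) = 653/945 - 1298/3*(-2/17) = 653/945 + 2596/51 = 828841/16065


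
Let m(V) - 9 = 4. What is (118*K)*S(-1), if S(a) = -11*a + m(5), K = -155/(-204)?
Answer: 36580/17 ≈ 2151.8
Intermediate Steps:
K = 155/204 (K = -155*(-1/204) = 155/204 ≈ 0.75980)
m(V) = 13 (m(V) = 9 + 4 = 13)
S(a) = 13 - 11*a (S(a) = -11*a + 13 = 13 - 11*a)
(118*K)*S(-1) = (118*(155/204))*(13 - 11*(-1)) = 9145*(13 + 11)/102 = (9145/102)*24 = 36580/17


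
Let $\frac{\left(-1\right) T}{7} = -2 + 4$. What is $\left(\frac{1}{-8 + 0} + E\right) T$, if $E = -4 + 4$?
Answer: $\frac{7}{4} \approx 1.75$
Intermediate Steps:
$E = 0$
$T = -14$ ($T = - 7 \left(-2 + 4\right) = \left(-7\right) 2 = -14$)
$\left(\frac{1}{-8 + 0} + E\right) T = \left(\frac{1}{-8 + 0} + 0\right) \left(-14\right) = \left(\frac{1}{-8} + 0\right) \left(-14\right) = \left(- \frac{1}{8} + 0\right) \left(-14\right) = \left(- \frac{1}{8}\right) \left(-14\right) = \frac{7}{4}$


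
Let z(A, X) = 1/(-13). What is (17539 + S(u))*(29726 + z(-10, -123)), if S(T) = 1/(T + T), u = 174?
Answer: 2358646439401/4524 ≈ 5.2136e+8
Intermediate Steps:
z(A, X) = -1/13
S(T) = 1/(2*T)
(17539 + S(u))*(29726 + z(-10, -123)) = (17539 + (½)/174)*(29726 - 1/13) = (17539 + (½)*(1/174))*(386437/13) = (17539 + 1/348)*(386437/13) = (6103573/348)*(386437/13) = 2358646439401/4524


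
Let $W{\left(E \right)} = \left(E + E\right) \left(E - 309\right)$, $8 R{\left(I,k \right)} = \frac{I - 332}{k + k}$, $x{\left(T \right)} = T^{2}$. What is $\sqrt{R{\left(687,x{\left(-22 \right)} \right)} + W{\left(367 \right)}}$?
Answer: $\frac{\sqrt{329677923}}{88} \approx 206.33$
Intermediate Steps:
$R{\left(I,k \right)} = \frac{-332 + I}{16 k}$ ($R{\left(I,k \right)} = \frac{\left(I - 332\right) \frac{1}{k + k}}{8} = \frac{\left(-332 + I\right) \frac{1}{2 k}}{8} = \frac{\frac{1}{2} \frac{1}{k} \left(-332 + I\right)}{8} = \frac{-332 + I}{16 k}$)
$W{\left(E \right)} = 2 E \left(-309 + E\right)$
$\sqrt{R{\left(687,x{\left(-22 \right)} \right)} + W{\left(367 \right)}} = \sqrt{\frac{-332 + 687}{16 \left(-22\right)^{2}} + 2 \cdot 367 \left(-309 + 367\right)} = \sqrt{\frac{1}{16} \cdot \frac{1}{484} \cdot 355 + 2 \cdot 367 \cdot 58} = \sqrt{\frac{1}{16} \cdot \frac{1}{484} \cdot 355 + 42572} = \sqrt{\frac{355}{7744} + 42572} = \sqrt{\frac{329677923}{7744}} = \frac{\sqrt{329677923}}{88}$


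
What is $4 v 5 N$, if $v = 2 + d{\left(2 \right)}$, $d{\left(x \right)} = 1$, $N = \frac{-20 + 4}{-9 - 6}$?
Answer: $64$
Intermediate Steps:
$N = \frac{16}{15}$ ($N = - \frac{16}{-15} = \left(-16\right) \left(- \frac{1}{15}\right) = \frac{16}{15} \approx 1.0667$)
$v = 3$ ($v = 2 + 1 = 3$)
$4 v 5 N = 4 \cdot 3 \cdot 5 \cdot \frac{16}{15} = 12 \cdot 5 \cdot \frac{16}{15} = 60 \cdot \frac{16}{15} = 64$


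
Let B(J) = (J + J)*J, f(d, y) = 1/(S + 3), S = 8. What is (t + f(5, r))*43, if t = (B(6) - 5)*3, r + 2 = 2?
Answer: 95116/11 ≈ 8646.9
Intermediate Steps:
r = 0 (r = -2 + 2 = 0)
f(d, y) = 1/11 (f(d, y) = 1/(8 + 3) = 1/11)
B(J) = 2*J² (B(J) = (2*J)*J = 2*J²)
t = 201 (t = (2*6² - 5)*3 = (2*36 - 5)*3 = (72 - 5)*3 = 67*3 = 201)
(t + f(5, r))*43 = (201 + 1/11)*43 = (2212/11)*43 = 95116/11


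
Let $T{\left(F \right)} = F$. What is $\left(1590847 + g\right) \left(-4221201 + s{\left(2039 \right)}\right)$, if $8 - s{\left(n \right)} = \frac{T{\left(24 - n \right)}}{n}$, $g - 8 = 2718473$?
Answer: $- \frac{37090431395655936}{2039} \approx -1.819 \cdot 10^{13}$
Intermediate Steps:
$g = 2718481$ ($g = 8 + 2718473 = 2718481$)
$s{\left(n \right)} = 8 - \frac{24 - n}{n}$
$\left(1590847 + g\right) \left(-4221201 + s{\left(2039 \right)}\right) = \left(1590847 + 2718481\right) \left(-4221201 + \left(9 - \frac{24}{2039}\right)\right) = 4309328 \left(-4221201 + \left(9 - \frac{24}{2039}\right)\right) = 4309328 \left(-4221201 + \frac{18327}{2039}\right) = 4309328 \left(- \frac{8607010512}{2039}\right) = - \frac{37090431395655936}{2039}$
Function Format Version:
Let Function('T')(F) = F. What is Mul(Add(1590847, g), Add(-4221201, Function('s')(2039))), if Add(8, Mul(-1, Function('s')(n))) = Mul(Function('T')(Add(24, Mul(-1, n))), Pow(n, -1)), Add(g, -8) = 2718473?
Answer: Rational(-37090431395655936, 2039) ≈ -1.8190e+13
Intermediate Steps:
g = 2718481 (g = Add(8, 2718473) = 2718481)
Function('s')(n) = Add(8, Mul(-1, Pow(n, -1), Add(24, Mul(-1, n)))) (Function('s')(n) = Add(8, Mul(-1, Mul(Add(24, Mul(-1, n)), Pow(n, -1)))) = Add(8, Mul(-1, Mul(Pow(n, -1), Add(24, Mul(-1, n))))) = Add(8, Mul(-1, Pow(n, -1), Add(24, Mul(-1, n)))))
Mul(Add(1590847, g), Add(-4221201, Function('s')(2039))) = Mul(Add(1590847, 2718481), Add(-4221201, Add(9, Mul(-24, Pow(2039, -1))))) = Mul(4309328, Add(-4221201, Add(9, Mul(-24, Rational(1, 2039))))) = Mul(4309328, Add(-4221201, Add(9, Rational(-24, 2039)))) = Mul(4309328, Add(-4221201, Rational(18327, 2039))) = Mul(4309328, Rational(-8607010512, 2039)) = Rational(-37090431395655936, 2039)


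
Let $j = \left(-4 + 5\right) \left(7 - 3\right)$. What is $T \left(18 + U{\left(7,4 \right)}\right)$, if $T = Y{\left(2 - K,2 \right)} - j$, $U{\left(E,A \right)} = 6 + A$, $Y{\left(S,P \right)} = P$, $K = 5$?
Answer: $-56$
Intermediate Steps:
$j = 4$ ($j = 1 \cdot 4 = 4$)
$T = -2$ ($T = 2 - 4 = -2$)
$T \left(18 + U{\left(7,4 \right)}\right) = - 2 \left(18 + \left(6 + 4\right)\right) = - 2 \left(18 + 10\right) = \left(-2\right) 28 = -56$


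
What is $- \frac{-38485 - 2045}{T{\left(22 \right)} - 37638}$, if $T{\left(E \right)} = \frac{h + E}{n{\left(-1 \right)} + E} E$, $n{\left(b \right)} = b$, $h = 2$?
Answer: $- \frac{28371}{26329} \approx -1.0776$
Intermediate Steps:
$T{\left(E \right)} = \frac{E \left(2 + E\right)}{-1 + E}$ ($T{\left(E \right)} = \frac{2 + E}{-1 + E} E = \frac{E \left(2 + E\right)}{-1 + E}$)
$- \frac{-38485 - 2045}{T{\left(22 \right)} - 37638} = - \frac{-38485 - 2045}{\frac{22 \left(2 + 22\right)}{-1 + 22} - 37638} = - \frac{-40530}{22 \cdot \frac{1}{21} \cdot 24 - 37638} = - \frac{-40530}{\frac{176}{7} - 37638} = - \frac{-40530}{- \frac{263290}{7}} = - \frac{\left(-40530\right) \left(-7\right)}{263290} = \left(-1\right) \frac{28371}{26329} = - \frac{28371}{26329}$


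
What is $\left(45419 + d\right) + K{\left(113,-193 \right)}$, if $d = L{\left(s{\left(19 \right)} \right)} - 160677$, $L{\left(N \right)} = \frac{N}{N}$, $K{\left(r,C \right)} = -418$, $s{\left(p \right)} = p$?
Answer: $-115675$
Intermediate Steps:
$L{\left(N \right)} = 1$
$d = -160676$ ($d = 1 - 160677 = -160676$)
$\left(45419 + d\right) + K{\left(113,-193 \right)} = \left(45419 - 160676\right) - 418 = -115257 - 418 = -115675$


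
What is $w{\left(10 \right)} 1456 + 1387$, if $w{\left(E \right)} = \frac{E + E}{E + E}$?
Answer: $2843$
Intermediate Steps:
$w{\left(E \right)} = 1$ ($w{\left(E \right)} = \frac{2 E}{2 E} = 2 E \frac{1}{2 E} = 1$)
$w{\left(10 \right)} 1456 + 1387 = 1 \cdot 1456 + 1387 = 1456 + 1387 = 2843$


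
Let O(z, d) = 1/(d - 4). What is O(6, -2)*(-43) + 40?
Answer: 283/6 ≈ 47.167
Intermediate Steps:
O(z, d) = 1/(-4 + d)
O(6, -2)*(-43) + 40 = -43/(-4 - 2) + 40 = -43/(-6) + 40 = -⅙*(-43) + 40 = 43/6 + 40 = 283/6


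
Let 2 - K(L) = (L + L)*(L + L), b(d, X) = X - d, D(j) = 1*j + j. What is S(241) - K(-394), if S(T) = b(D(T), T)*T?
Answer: 562861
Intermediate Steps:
D(j) = 2*j (D(j) = j + j = 2*j)
K(L) = 2 - 4*L**2 (K(L) = 2 - (L + L)*(L + L) = 2 - 2*L*2*L = 2 - 4*L**2)
S(T) = -T**2 (S(T) = (T - 2*T)*T = (-T)*T = -T**2)
S(241) - K(-394) = -1*241**2 - (2 - 4*(-394)**2) = -1*58081 - (2 - 4*155236) = -58081 - (2 - 620944) = -58081 - 1*(-620942) = -58081 + 620942 = 562861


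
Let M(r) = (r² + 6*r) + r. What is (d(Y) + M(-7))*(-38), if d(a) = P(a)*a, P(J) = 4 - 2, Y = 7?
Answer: -532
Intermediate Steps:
P(J) = 2
M(r) = r² + 7*r
d(a) = 2*a
(d(Y) + M(-7))*(-38) = (2*7 - 7*(7 - 7))*(-38) = (14 - 7*0)*(-38) = (14 + 0)*(-38) = 14*(-38) = -532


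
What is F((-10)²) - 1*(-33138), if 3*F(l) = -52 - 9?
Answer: 99353/3 ≈ 33118.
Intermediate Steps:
F(l) = -61/3 (F(l) = (-52 - 9)/3 = (⅓)*(-61) = -61/3)
F((-10)²) - 1*(-33138) = -61/3 - 1*(-33138) = -61/3 + 33138 = 99353/3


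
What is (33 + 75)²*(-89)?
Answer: -1038096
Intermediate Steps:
(33 + 75)²*(-89) = 108²*(-89) = 11664*(-89) = -1038096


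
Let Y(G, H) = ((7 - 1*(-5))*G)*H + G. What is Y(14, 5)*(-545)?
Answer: -465430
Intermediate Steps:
Y(G, H) = G + 12*G*H (Y(G, H) = ((7 + 5)*G)*H + G = (12*G)*H + G = 12*G*H + G = G + 12*G*H)
Y(14, 5)*(-545) = (14*(1 + 12*5))*(-545) = (14*(1 + 60))*(-545) = (14*61)*(-545) = 854*(-545) = -465430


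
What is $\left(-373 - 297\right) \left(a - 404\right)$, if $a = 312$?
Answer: $61640$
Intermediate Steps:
$\left(-373 - 297\right) \left(a - 404\right) = \left(-373 - 297\right) \left(312 - 404\right) = \left(-670\right) \left(-92\right) = 61640$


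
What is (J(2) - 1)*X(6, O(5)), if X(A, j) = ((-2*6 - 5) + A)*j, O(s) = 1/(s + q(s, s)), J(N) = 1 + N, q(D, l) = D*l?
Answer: -11/15 ≈ -0.73333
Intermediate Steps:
O(s) = 1/(s + s²) (O(s) = 1/(s + s*s) = 1/(s + s²))
X(A, j) = j*(-17 + A) (X(A, j) = ((-12 - 5) + A)*j = (-17 + A)*j = j*(-17 + A))
(J(2) - 1)*X(6, O(5)) = ((1 + 2) - 1)*((1/(5*(1 + 5)))*(-17 + 6)) = (3 - 1)*(((⅕)/6)*(-11)) = 2*(((⅕)*(⅙))*(-11)) = 2*((1/30)*(-11)) = 2*(-11/30) = -11/15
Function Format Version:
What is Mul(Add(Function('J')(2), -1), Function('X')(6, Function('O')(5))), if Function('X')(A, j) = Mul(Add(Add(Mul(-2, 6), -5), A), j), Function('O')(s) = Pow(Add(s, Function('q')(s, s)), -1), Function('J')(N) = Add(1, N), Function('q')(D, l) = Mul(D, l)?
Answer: Rational(-11, 15) ≈ -0.73333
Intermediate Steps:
Function('O')(s) = Pow(Add(s, Pow(s, 2)), -1) (Function('O')(s) = Pow(Add(s, Mul(s, s)), -1) = Pow(Add(s, Pow(s, 2)), -1))
Function('X')(A, j) = Mul(j, Add(-17, A)) (Function('X')(A, j) = Mul(Add(Add(-12, -5), A), j) = Mul(Add(-17, A), j) = Mul(j, Add(-17, A)))
Mul(Add(Function('J')(2), -1), Function('X')(6, Function('O')(5))) = Mul(Add(Add(1, 2), -1), Mul(Mul(Pow(5, -1), Pow(Add(1, 5), -1)), Add(-17, 6))) = Mul(Add(3, -1), Mul(Mul(Rational(1, 5), Pow(6, -1)), -11)) = Mul(2, Mul(Mul(Rational(1, 5), Rational(1, 6)), -11)) = Mul(2, Mul(Rational(1, 30), -11)) = Mul(2, Rational(-11, 30)) = Rational(-11, 15)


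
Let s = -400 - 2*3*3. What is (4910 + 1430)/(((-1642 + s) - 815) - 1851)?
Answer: -3170/2363 ≈ -1.3415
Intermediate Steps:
s = -418 (s = -400 - 6*3 = -400 - 18 = -418)
(4910 + 1430)/(((-1642 + s) - 815) - 1851) = (4910 + 1430)/(((-1642 - 418) - 815) - 1851) = 6340/((-2060 - 815) - 1851) = 6340/(-2875 - 1851) = 6340/(-4726) = 6340*(-1/4726) = -3170/2363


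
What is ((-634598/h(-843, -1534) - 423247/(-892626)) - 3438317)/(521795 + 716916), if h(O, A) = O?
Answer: -287412304927893/103567762089722 ≈ -2.7751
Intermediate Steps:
((-634598/h(-843, -1534) - 423247/(-892626)) - 3438317)/(521795 + 716916) = ((-634598/(-843) - 423247/(-892626)) - 3438317)/(521795 + 716916) = ((-634598*(-1/843) - 423247*(-1/892626)) - 3438317)/1238711 = ((634598/843 + 423247/892626) - 3438317)*(1/1238711) = (62979496841/83609302 - 3438317)*(1/1238711) = -287412304927893/83609302*1/1238711 = -287412304927893/103567762089722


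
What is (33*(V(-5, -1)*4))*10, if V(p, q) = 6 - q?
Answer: 9240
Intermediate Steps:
(33*(V(-5, -1)*4))*10 = (33*((6 - 1*(-1))*4))*10 = (33*((6 + 1)*4))*10 = (33*(7*4))*10 = (33*28)*10 = 924*10 = 9240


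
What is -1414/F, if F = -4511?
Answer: 1414/4511 ≈ 0.31346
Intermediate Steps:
-1414/F = -1414/(-4511) = -1414*(-1/4511) = 1414/4511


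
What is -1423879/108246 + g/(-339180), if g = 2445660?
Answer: -12461403193/611914638 ≈ -20.365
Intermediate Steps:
-1423879/108246 + g/(-339180) = -1423879/108246 + 2445660/(-339180) = -1423879*1/108246 + 2445660*(-1/339180) = -1423879/108246 - 40761/5653 = -12461403193/611914638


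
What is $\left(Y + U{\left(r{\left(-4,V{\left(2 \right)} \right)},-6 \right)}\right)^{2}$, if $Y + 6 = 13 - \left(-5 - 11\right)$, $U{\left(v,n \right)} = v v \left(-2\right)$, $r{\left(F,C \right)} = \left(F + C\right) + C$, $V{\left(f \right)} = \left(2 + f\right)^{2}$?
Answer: $2387025$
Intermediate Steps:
$r{\left(F,C \right)} = F + 2 C$ ($r{\left(F,C \right)} = \left(C + F\right) + C = F + 2 C$)
$U{\left(v,n \right)} = - 2 v^{2}$ ($U{\left(v,n \right)} = v^{2} \left(-2\right) = - 2 v^{2}$)
$Y = 23$ ($Y = -6 + \left(13 - \left(-5 - 11\right)\right) = -6 + \left(13 - -16\right) = -6 + \left(13 + 16\right) = -6 + 29 = 23$)
$\left(Y + U{\left(r{\left(-4,V{\left(2 \right)} \right)},-6 \right)}\right)^{2} = \left(23 - 2 \left(-4 + 2 \left(2 + 2\right)^{2}\right)^{2}\right)^{2} = \left(23 - 2 \left(-4 + 2 \cdot 4^{2}\right)^{2}\right)^{2} = \left(23 - 2 \left(-4 + 2 \cdot 16\right)^{2}\right)^{2} = \left(23 - 2 \left(-4 + 32\right)^{2}\right)^{2} = \left(23 - 2 \cdot 28^{2}\right)^{2} = \left(23 - 1568\right)^{2} = \left(-1545\right)^{2} = 2387025$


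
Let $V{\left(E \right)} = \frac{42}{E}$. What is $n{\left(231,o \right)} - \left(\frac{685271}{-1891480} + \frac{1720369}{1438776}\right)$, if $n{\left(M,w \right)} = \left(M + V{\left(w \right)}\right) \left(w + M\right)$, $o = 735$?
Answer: $\frac{37963815947742647}{170088501780} \approx 2.232 \cdot 10^{5}$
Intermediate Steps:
$n{\left(M,w \right)} = \left(M + w\right) \left(M + \frac{42}{w}\right)$ ($n{\left(M,w \right)} = \left(M + \frac{42}{w}\right) \left(w + M\right) = \left(M + \frac{42}{w}\right) \left(M + w\right) = \left(M + w\right) \left(M + \frac{42}{w}\right)$)
$n{\left(231,o \right)} - \left(\frac{685271}{-1891480} + \frac{1720369}{1438776}\right) = \left(42 + 231^{2} + 231 \cdot 735 + 42 \cdot 231 \cdot \frac{1}{735}\right) - \left(\frac{685271}{-1891480} + \frac{1720369}{1438776}\right) = \left(42 + 53361 + 169785 + 42 \cdot 231 \cdot \frac{1}{735}\right) - \left(685271 \left(- \frac{1}{1891480}\right) + 1720369 \cdot \frac{1}{1438776}\right) = \left(42 + 53361 + 169785 + \frac{66}{5}\right) - \left(- \frac{685271}{1891480} + \frac{1720369}{1438776}\right) = \frac{1116006}{5} - \frac{141755755489}{170088501780} = \frac{37963815947742647}{170088501780}$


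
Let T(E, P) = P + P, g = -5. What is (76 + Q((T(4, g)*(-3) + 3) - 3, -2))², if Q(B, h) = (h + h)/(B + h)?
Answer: 281961/49 ≈ 5754.3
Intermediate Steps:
T(E, P) = 2*P
Q(B, h) = 2*h/(B + h) (Q(B, h) = (2*h)/(B + h) = 2*h/(B + h))
(76 + Q((T(4, g)*(-3) + 3) - 3, -2))² = (76 + 2*(-2)/((((2*(-5))*(-3) + 3) - 3) - 2))² = (76 + 2*(-2)/(((-10*(-3) + 3) - 3) - 2))² = (76 + 2*(-2)/(((30 + 3) - 3) - 2))² = (76 + 2*(-2)/((33 - 3) - 2))² = (76 + 2*(-2)/(30 - 2))² = (76 + 2*(-2)/28)² = (76 + 2*(-2)*(1/28))² = (76 - ⅐)² = (531/7)² = 281961/49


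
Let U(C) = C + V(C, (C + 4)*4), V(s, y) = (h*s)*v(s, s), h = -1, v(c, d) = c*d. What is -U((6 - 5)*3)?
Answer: 24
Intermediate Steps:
V(s, y) = -s**3 (V(s, y) = (-s)*(s*s) = (-s)*s**2 = -s**3)
U(C) = C - C**3
-U((6 - 5)*3) = -((6 - 5)*3 - ((6 - 5)*3)**3) = -(1*3 - (1*3)**3) = -(3 - 1*3**3) = -(3 - 1*27) = -(3 - 27) = -1*(-24) = 24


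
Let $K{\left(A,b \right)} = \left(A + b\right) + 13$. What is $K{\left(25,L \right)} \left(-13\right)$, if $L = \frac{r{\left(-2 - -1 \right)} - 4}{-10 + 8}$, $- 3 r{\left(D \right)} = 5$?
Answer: $- \frac{3185}{6} \approx -530.83$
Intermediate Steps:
$r{\left(D \right)} = - \frac{5}{3}$ ($r{\left(D \right)} = \left(- \frac{1}{3}\right) 5 = - \frac{5}{3}$)
$L = \frac{17}{6}$ ($L = \frac{- \frac{5}{3} - 4}{-10 + 8} = - \frac{17}{3 \left(-2\right)} = \left(- \frac{17}{3}\right) \left(- \frac{1}{2}\right) = \frac{17}{6} \approx 2.8333$)
$K{\left(A,b \right)} = 13 + A + b$
$K{\left(25,L \right)} \left(-13\right) = \left(13 + 25 + \frac{17}{6}\right) \left(-13\right) = \frac{245}{6} \left(-13\right) = - \frac{3185}{6}$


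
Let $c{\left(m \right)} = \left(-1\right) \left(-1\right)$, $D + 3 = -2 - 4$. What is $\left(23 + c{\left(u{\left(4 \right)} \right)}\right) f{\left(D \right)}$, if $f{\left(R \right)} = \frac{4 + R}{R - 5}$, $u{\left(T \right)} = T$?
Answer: $\frac{60}{7} \approx 8.5714$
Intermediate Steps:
$D = -9$ ($D = -3 - 6 = -9$)
$f{\left(R \right)} = \frac{4 + R}{-5 + R}$
$c{\left(m \right)} = 1$
$\left(23 + c{\left(u{\left(4 \right)} \right)}\right) f{\left(D \right)} = \left(23 + 1\right) \frac{4 - 9}{-5 - 9} = 24 \frac{1}{-14} \left(-5\right) = 24 \left(\left(- \frac{1}{14}\right) \left(-5\right)\right) = 24 \cdot \frac{5}{14} = \frac{60}{7}$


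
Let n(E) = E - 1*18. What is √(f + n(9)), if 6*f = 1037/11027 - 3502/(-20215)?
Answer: I*√16019624045506191630/1337464830 ≈ 2.9926*I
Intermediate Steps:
n(E) = -18 + E (n(E) = E - 18 = -18 + E)
f = 59579509/1337464830 (f = (1037/11027 - 3502/(-20215))/6 = (1037*(1/11027) - 3502*(-1/20215))/6 = (1037/11027 + 3502/20215)/6 = (⅙)*(59579509/222910805) = 59579509/1337464830 ≈ 0.044547)
√(f + n(9)) = √(59579509/1337464830 + (-18 + 9)) = √(59579509/1337464830 - 9) = √(-11977603961/1337464830) = I*√16019624045506191630/1337464830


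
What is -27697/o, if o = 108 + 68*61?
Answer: -27697/4256 ≈ -6.5078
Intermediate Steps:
o = 4256 (o = 108 + 4148 = 4256)
-27697/o = -27697/4256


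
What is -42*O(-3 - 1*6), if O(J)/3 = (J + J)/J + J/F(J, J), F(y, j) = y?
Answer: -378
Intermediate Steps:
O(J) = 9 (O(J) = 3*((J + J)/J + J/J) = 3*((2*J)/J + 1) = 3*(2 + 1) = 3*3 = 9)
-42*O(-3 - 1*6) = -42*9 = -378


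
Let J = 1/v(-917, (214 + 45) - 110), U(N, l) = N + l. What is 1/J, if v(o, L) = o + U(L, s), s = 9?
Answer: -759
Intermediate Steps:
v(o, L) = 9 + L + o (v(o, L) = o + (L + 9) = o + (9 + L) = 9 + L + o)
J = -1/759 (J = 1/(9 + ((214 + 45) - 110) - 917) = 1/(9 + (259 - 110) - 917) = 1/(9 + 149 - 917) = 1/(-759) = -1/759 ≈ -0.0013175)
1/J = 1/(-1/759) = -759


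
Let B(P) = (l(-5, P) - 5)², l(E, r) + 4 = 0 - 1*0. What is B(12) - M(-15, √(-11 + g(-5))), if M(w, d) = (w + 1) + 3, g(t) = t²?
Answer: 92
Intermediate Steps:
l(E, r) = -4 (l(E, r) = -4 + (0 - 1*0) = -4 + (0 + 0) = -4 + 0 = -4)
M(w, d) = 4 + w (M(w, d) = (1 + w) + 3 = 4 + w)
B(P) = 81 (B(P) = (-4 - 5)² = (-9)² = 81)
B(12) - M(-15, √(-11 + g(-5))) = 81 - (4 - 15) = 81 - 1*(-11) = 81 + 11 = 92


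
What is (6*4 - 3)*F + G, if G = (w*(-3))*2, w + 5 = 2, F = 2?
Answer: 60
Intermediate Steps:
w = -3 (w = -5 + 2 = -3)
G = 18 (G = -3*(-3)*2 = 9*2 = 18)
(6*4 - 3)*F + G = (6*4 - 3)*2 + 18 = (24 - 3)*2 + 18 = 21*2 + 18 = 42 + 18 = 60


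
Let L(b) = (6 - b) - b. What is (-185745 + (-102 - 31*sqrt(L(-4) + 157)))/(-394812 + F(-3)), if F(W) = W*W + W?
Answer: 61949/131602 + 31*sqrt(19)/131602 ≈ 0.47176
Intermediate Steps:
F(W) = W + W**2 (F(W) = W**2 + W = W + W**2)
L(b) = 6 - 2*b
(-185745 + (-102 - 31*sqrt(L(-4) + 157)))/(-394812 + F(-3)) = (-185745 + (-102 - 31*sqrt((6 - 2*(-4)) + 157)))/(-394812 - 3*(1 - 3)) = (-185745 + (-102 - 31*sqrt((6 + 8) + 157)))/(-394812 - 3*(-2)) = (-185745 + (-102 - 31*sqrt(14 + 157)))/(-394812 + 6) = (-185745 + (-102 - 93*sqrt(19)))/(-394806) = (-185745 + (-102 - 93*sqrt(19)))*(-1/394806) = (-185847 - 93*sqrt(19))*(-1/394806) = 61949/131602 + 31*sqrt(19)/131602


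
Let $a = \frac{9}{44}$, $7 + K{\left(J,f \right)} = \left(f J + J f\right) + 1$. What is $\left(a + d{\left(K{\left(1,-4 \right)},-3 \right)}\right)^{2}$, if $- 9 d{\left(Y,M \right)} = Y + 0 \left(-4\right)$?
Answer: $\frac{485809}{156816} \approx 3.098$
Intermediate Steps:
$K{\left(J,f \right)} = -6 + 2 J f$ ($K{\left(J,f \right)} = -7 + \left(\left(f J + J f\right) + 1\right) = -7 + \left(\left(J f + J f\right) + 1\right) = -7 + \left(2 J f + 1\right) = -7 + \left(1 + 2 J f\right) = -6 + 2 J f$)
$d{\left(Y,M \right)} = - \frac{Y}{9}$ ($d{\left(Y,M \right)} = - \frac{Y + 0 \left(-4\right)}{9} = - \frac{Y + 0}{9} = - \frac{Y}{9}$)
$a = \frac{9}{44}$ ($a = 9 \cdot \frac{1}{44} = \frac{9}{44} \approx 0.20455$)
$\left(a + d{\left(K{\left(1,-4 \right)},-3 \right)}\right)^{2} = \left(\frac{9}{44} - \frac{-6 + 2 \cdot 1 \left(-4\right)}{9}\right)^{2} = \left(\frac{9}{44} - \frac{-6 - 8}{9}\right)^{2} = \left(\frac{9}{44} - - \frac{14}{9}\right)^{2} = \left(\frac{9}{44} + \frac{14}{9}\right)^{2} = \left(\frac{697}{396}\right)^{2} = \frac{485809}{156816}$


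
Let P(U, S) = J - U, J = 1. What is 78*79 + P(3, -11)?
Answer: 6160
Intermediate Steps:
P(U, S) = 1 - U
78*79 + P(3, -11) = 78*79 + (1 - 1*3) = 6162 + (1 - 3) = 6162 - 2 = 6160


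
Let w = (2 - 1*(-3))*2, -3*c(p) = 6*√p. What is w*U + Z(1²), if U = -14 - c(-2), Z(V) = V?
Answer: -139 + 20*I*√2 ≈ -139.0 + 28.284*I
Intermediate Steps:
c(p) = -2*√p
U = -14 + 2*I*√2 (U = -14 - (-2)*√(-2) = -14 - (-2)*I*√2 = -14 + 2*I*√2 ≈ -14.0 + 2.8284*I)
w = 10 (w = (2 + 3)*2 = 5*2 = 10)
w*U + Z(1²) = 10*(-14 + 2*I*√2) + 1² = (-140 + 20*I*√2) + 1 = -139 + 20*I*√2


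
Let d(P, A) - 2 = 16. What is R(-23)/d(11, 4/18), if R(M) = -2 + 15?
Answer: 13/18 ≈ 0.72222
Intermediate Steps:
d(P, A) = 18 (d(P, A) = 2 + 16 = 18)
R(M) = 13
R(-23)/d(11, 4/18) = 13/18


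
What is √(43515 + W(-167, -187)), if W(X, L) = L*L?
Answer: 2*√19621 ≈ 280.15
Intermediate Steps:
W(X, L) = L²
√(43515 + W(-167, -187)) = √(43515 + (-187)²) = √(43515 + 34969) = √78484 = 2*√19621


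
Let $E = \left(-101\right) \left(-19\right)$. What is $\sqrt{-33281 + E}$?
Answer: $i \sqrt{31362} \approx 177.09 i$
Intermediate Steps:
$E = 1919$
$\sqrt{-33281 + E} = \sqrt{-33281 + 1919} = \sqrt{-31362} = i \sqrt{31362}$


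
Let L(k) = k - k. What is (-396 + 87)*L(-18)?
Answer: 0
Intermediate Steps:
L(k) = 0
(-396 + 87)*L(-18) = (-396 + 87)*0 = -309*0 = 0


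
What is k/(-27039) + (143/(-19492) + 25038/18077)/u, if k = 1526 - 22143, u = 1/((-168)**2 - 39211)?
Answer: -13110063029138207/866125253316 ≈ -15136.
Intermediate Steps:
u = -1/10987 (u = 1/(28224 - 39211) = 1/(-10987) = -1/10987 ≈ -9.1017e-5)
k = -20617
k/(-27039) + (143/(-19492) + 25038/18077)/u = -20617/(-27039) + (143/(-19492) + 25038/18077)/(-1/10987) = -20617*(-1/27039) + (143*(-1/19492) + 25038*(1/18077))*(-10987) = 20617/27039 + (-13/1772 + 25038/18077)*(-10987) = 20617/27039 + (44132335/32032444)*(-10987) = 20617/27039 - 484881964645/32032444 = -13110063029138207/866125253316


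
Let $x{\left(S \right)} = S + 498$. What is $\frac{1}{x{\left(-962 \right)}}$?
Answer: $- \frac{1}{464} \approx -0.0021552$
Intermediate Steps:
$x{\left(S \right)} = 498 + S$
$\frac{1}{x{\left(-962 \right)}} = \frac{1}{498 - 962} = \frac{1}{-464} = - \frac{1}{464}$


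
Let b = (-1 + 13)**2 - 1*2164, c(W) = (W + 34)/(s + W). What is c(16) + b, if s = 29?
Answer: -18170/9 ≈ -2018.9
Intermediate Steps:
c(W) = (34 + W)/(29 + W) (c(W) = (W + 34)/(29 + W) = (34 + W)/(29 + W))
b = -2020 (b = 12**2 - 2164 = 144 - 2164 = -2020)
c(16) + b = (34 + 16)/(29 + 16) - 2020 = 50/45 - 2020 = (1/45)*50 - 2020 = 10/9 - 2020 = -18170/9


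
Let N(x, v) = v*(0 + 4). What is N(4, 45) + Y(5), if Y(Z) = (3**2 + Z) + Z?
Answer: 199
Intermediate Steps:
N(x, v) = 4*v (N(x, v) = v*4 = 4*v)
Y(Z) = 9 + 2*Z (Y(Z) = (9 + Z) + Z = 9 + 2*Z)
N(4, 45) + Y(5) = 4*45 + (9 + 2*5) = 180 + (9 + 10) = 180 + 19 = 199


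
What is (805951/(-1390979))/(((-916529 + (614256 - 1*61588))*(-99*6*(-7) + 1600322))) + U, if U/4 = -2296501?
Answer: -7459625420784121602862529/812064246954837120 ≈ -9.1860e+6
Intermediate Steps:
U = -9186004 (U = 4*(-2296501) = -9186004)
(805951/(-1390979))/(((-916529 + (614256 - 1*61588))*(-99*6*(-7) + 1600322))) + U = (805951/(-1390979))/(((-916529 + (614256 - 1*61588))*(-99*6*(-7) + 1600322))) - 9186004 = (805951*(-1/1390979))/(((-916529 + (614256 - 61588))*(-594*(-7) + 1600322))) - 9186004 = -805951*1/((-916529 + 552668)*(4158 + 1600322))/1390979 - 9186004 = -805951/(1390979*((-363861*1604480))) - 9186004 = -805951/1390979/(-583807697280) - 9186004 = -805951/1390979*(-1/583807697280) - 9186004 = 805951/812064246954837120 - 9186004 = -7459625420784121602862529/812064246954837120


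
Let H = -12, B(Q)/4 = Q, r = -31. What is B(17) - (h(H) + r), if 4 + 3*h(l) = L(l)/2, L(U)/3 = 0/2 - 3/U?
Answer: 2405/24 ≈ 100.21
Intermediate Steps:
B(Q) = 4*Q
L(U) = -9/U (L(U) = 3*(0/2 - 3/U) = 3*(0*(½) - 3/U) = 3*(0 - 3/U) = 3*(-3/U) = -9/U)
h(l) = -4/3 - 3/(2*l) (h(l) = -4/3 + (-9/l/2)/3 = -4/3 + (-9/l*(½))/3 = -4/3 + (-9/(2*l))/3 = -4/3 - 3/(2*l))
B(17) - (h(H) + r) = 4*17 - ((⅙)*(-9 - 8*(-12))/(-12) - 31) = 68 - ((⅙)*(-1/12)*(-9 + 96) - 31) = 68 - ((⅙)*(-1/12)*87 - 31) = 68 - (-29/24 - 31) = 68 - 1*(-773/24) = 68 + 773/24 = 2405/24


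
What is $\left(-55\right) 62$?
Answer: $-3410$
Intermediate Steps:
$\left(-55\right) 62 = -3410$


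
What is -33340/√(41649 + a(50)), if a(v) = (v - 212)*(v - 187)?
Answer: -33340*√63843/63843 ≈ -131.95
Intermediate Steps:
a(v) = (-212 + v)*(-187 + v)
-33340/√(41649 + a(50)) = -33340/√(41649 + (39644 + 50² - 399*50)) = -33340/√(41649 + (39644 + 2500 - 19950)) = -33340/√(41649 + 22194) = -33340*√63843/63843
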